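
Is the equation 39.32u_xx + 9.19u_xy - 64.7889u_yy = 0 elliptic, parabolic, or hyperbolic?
Computing B² - 4AC with A = 39.32, B = 9.19, C = -64.7889: discriminant = 10274.454292 (positive). Answer: hyperbolic.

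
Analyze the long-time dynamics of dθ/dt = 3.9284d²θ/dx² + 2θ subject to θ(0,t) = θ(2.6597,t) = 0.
Long-time behavior: θ → 0. Diffusion dominates reaction (r=2 < κπ²/L²≈5.48); solution decays.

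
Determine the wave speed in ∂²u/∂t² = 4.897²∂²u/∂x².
Speed = 4.897. Information travels along characteristics x = x₀ ± 4.897t.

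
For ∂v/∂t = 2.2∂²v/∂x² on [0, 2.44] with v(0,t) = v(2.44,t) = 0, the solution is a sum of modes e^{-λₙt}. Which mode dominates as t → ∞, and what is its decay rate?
Eigenvalues: λₙ = 2.2n²π²/2.44².
First three modes:
  n=1: λ₁ = 2.2π²/2.44² ≈ 3.647
  n=2: λ₂ = 8.8π²/2.44² ≈ 14.588 (4× faster decay)
  n=3: λ₃ = 19.8π²/2.44² ≈ 32.824 (9× faster decay)
As t → ∞, higher modes decay exponentially faster. The n=1 mode dominates: v ~ c₁ sin(πx/2.44) e^{-λ₁t}.
Decay rate: λ₁ = 2.2π²/2.44² ≈ 3.647.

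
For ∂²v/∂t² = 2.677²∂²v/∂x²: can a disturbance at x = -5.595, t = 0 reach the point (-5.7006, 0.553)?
Yes. The domain of dependence is [-7.180981, -4.220219], and -5.595 ∈ [-7.180981, -4.220219].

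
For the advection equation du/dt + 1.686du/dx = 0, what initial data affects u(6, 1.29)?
A single point: x = 3.82506. The characteristic through (6, 1.29) is x - 1.686t = const, so x = 6 - 1.686·1.29 = 3.82506.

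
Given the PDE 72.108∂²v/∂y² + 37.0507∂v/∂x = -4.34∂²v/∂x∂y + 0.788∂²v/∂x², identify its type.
Rewriting in standard form: -0.788∂²v/∂x² + 4.34∂²v/∂x∂y + 72.108∂²v/∂y² + 37.0507∂v/∂x = 0. The second-order coefficients are A = -0.788, B = 4.34, C = 72.108. Since B² - 4AC = 246.120016 > 0, this is a hyperbolic PDE.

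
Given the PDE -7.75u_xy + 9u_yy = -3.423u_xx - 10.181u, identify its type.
Rewriting in standard form: 3.423u_xx - 7.75u_xy + 9u_yy + 10.181u = 0. The second-order coefficients are A = 3.423, B = -7.75, C = 9. Since B² - 4AC = -63.1655 < 0, this is an elliptic PDE.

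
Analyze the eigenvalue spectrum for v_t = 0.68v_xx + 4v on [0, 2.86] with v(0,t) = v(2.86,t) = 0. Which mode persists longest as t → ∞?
Eigenvalues: λₙ = 0.68n²π²/2.86² - 4.
First three modes:
  n=1: λ₁ = 0.68π²/2.86² - 4 ≈ -3.18
  n=2: λ₂ = 2.72π²/2.86² - 4 ≈ -0.718
  n=3: λ₃ = 6.12π²/2.86² - 4 ≈ 3.384
Since 0.68π²/2.86² ≈ 0.82 < 4, λ₁ < 0.
The n=1 mode grows fastest (−λₙ is largest for n=1) → dominates.
Asymptotic: v ~ c₁ sin(πx/2.86) e^{3.18t} (exponential growth at rate −λ₁ ≈ 3.18).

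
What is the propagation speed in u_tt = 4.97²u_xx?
Speed = 4.97. Information travels along characteristics x = x₀ ± 4.97t.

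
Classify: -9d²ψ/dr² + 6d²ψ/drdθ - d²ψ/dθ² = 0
Parabolic (discriminant = 0).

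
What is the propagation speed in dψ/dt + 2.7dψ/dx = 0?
Speed = 2.7. Information travels along x - 2.7t = const (rightward).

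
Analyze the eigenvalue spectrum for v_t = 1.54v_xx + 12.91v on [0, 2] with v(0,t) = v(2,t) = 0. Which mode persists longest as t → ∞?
Eigenvalues: λₙ = 1.54n²π²/2² - 12.91.
First three modes:
  n=1: λ₁ = 1.54π²/2² - 12.91 ≈ -9.11
  n=2: λ₂ = 6.16π²/2² - 12.91 ≈ 2.289
  n=3: λ₃ = 13.86π²/2² - 12.91 ≈ 21.288
Since 1.54π²/2² ≈ 3.8 < 12.91, λ₁ < 0.
The n=1 mode grows fastest (−λₙ is largest for n=1) → dominates.
Asymptotic: v ~ c₁ sin(πx/2) e^{9.11t} (exponential growth at rate −λ₁ ≈ 9.11).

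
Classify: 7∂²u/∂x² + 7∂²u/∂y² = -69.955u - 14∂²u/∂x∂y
Rewriting in standard form: 7∂²u/∂x² + 14∂²u/∂x∂y + 7∂²u/∂y² + 69.955u = 0. Parabolic (discriminant = 0).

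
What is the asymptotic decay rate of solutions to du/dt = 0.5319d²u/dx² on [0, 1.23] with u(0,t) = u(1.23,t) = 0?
Eigenvalues: λₙ = 0.5319n²π²/1.23².
First three modes:
  n=1: λ₁ = 0.5319π²/1.23² ≈ 3.47
  n=2: λ₂ = 2.1276π²/1.23² ≈ 13.88 (4× faster decay)
  n=3: λ₃ = 4.7871π²/1.23² ≈ 31.229 (9× faster decay)
As t → ∞, higher modes decay exponentially faster. The n=1 mode dominates: u ~ c₁ sin(πx/1.23) e^{-λ₁t}.
Decay rate: λ₁ = 0.5319π²/1.23² ≈ 3.47.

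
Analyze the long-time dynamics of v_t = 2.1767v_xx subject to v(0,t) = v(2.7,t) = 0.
Long-time behavior: v → 0. Heat diffuses out through both boundaries.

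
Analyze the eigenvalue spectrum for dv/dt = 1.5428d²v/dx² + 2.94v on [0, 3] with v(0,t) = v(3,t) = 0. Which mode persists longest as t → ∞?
Eigenvalues: λₙ = 1.5428n²π²/3² - 2.94.
First three modes:
  n=1: λ₁ = 1.5428π²/3² - 2.94 ≈ -1.248
  n=2: λ₂ = 6.1712π²/3² - 2.94 ≈ 3.827
  n=3: λ₃ = 13.8852π²/3² - 2.94 ≈ 12.287
Since 1.5428π²/3² ≈ 1.692 < 2.94, λ₁ < 0.
The n=1 mode grows fastest (−λₙ is largest for n=1) → dominates.
Asymptotic: v ~ c₁ sin(πx/3) e^{1.248t} (exponential growth at rate −λ₁ ≈ 1.248).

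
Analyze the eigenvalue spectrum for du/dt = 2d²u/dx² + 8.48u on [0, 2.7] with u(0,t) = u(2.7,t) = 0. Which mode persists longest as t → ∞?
Eigenvalues: λₙ = 2n²π²/2.7² - 8.48.
First three modes:
  n=1: λ₁ = 2π²/2.7² - 8.48 ≈ -5.772
  n=2: λ₂ = 8π²/2.7² - 8.48 ≈ 2.351
  n=3: λ₃ = 18π²/2.7² - 8.48 ≈ 15.889
Since 2π²/2.7² ≈ 2.708 < 8.48, λ₁ < 0.
The n=1 mode grows fastest (−λₙ is largest for n=1) → dominates.
Asymptotic: u ~ c₁ sin(πx/2.7) e^{5.772t} (exponential growth at rate −λ₁ ≈ 5.772).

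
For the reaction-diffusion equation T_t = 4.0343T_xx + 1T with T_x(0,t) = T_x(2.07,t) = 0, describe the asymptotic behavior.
T grows unboundedly. With Neumann BCs the constant mode has diffusion eigenvalue 0, so any r > 0 makes it grow like e^(1t); solution grows exponentially.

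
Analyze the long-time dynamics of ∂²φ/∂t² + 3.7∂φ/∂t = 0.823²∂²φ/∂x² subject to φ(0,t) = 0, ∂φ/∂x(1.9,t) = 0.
Long-time behavior: φ → 0. Damping (γ=3.7) dissipates energy; oscillations decay exponentially.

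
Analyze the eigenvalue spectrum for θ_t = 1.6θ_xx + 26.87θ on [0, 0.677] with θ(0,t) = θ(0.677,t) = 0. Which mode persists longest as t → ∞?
Eigenvalues: λₙ = 1.6n²π²/0.677² - 26.87.
First three modes:
  n=1: λ₁ = 1.6π²/0.677² - 26.87 ≈ 7.584
  n=2: λ₂ = 6.4π²/0.677² - 26.87 ≈ 110.947
  n=3: λ₃ = 14.4π²/0.677² - 26.87 ≈ 283.218
Since 1.6π²/0.677² ≈ 34.454 > 26.87, all λₙ > 0.
The n=1 mode decays slowest → dominates as t → ∞.
Asymptotic: θ ~ c₁ sin(πx/0.677) e^{-λ₁t} with decay rate λ₁ ≈ 7.584.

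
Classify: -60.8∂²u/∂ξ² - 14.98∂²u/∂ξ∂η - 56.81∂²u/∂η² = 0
Elliptic (discriminant = -13591.7916).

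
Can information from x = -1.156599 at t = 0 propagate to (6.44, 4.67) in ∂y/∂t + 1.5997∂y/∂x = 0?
No. Only data at x = -1.030599 affects (6.44, 4.67). Advection has one-way propagation along characteristics.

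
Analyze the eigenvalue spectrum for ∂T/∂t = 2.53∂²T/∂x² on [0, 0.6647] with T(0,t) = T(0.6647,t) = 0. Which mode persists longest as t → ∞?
Eigenvalues: λₙ = 2.53n²π²/0.6647².
First three modes:
  n=1: λ₁ = 2.53π²/0.6647² ≈ 56.516
  n=2: λ₂ = 10.12π²/0.6647² ≈ 226.063 (4× faster decay)
  n=3: λ₃ = 22.77π²/0.6647² ≈ 508.641 (9× faster decay)
As t → ∞, higher modes decay exponentially faster. The n=1 mode dominates: T ~ c₁ sin(πx/0.6647) e^{-λ₁t}.
Decay rate: λ₁ = 2.53π²/0.6647² ≈ 56.516.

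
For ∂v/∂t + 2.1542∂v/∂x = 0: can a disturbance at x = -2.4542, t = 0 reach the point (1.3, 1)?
No. Only data at x = -0.8542 affects (1.3, 1). Advection has one-way propagation along characteristics.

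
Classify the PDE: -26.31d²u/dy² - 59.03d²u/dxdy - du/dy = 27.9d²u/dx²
Rewriting in standard form: -27.9d²u/dx² - 59.03d²u/dxdy - 26.31d²u/dy² - du/dy = 0. A = -27.9, B = -59.03, C = -26.31. Discriminant B² - 4AC = 548.3449. Since 548.3449 > 0, hyperbolic.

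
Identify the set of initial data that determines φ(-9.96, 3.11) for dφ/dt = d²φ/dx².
The entire real line. The heat equation has infinite propagation speed: any initial disturbance instantly affects all points (though exponentially small far away).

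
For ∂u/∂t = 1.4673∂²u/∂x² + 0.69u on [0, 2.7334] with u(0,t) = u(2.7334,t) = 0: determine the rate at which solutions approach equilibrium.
Eigenvalues: λₙ = 1.4673n²π²/2.7334² - 0.69.
First three modes:
  n=1: λ₁ = 1.4673π²/2.7334² - 0.69 ≈ 1.248
  n=2: λ₂ = 5.8692π²/2.7334² - 0.69 ≈ 7.063
  n=3: λ₃ = 13.2057π²/2.7334² - 0.69 ≈ 16.754
Since 1.4673π²/2.7334² ≈ 1.938 > 0.69, all λₙ > 0.
The n=1 mode decays slowest → dominates as t → ∞.
Asymptotic: u ~ c₁ sin(πx/2.7334) e^{-λ₁t} with decay rate λ₁ ≈ 1.248.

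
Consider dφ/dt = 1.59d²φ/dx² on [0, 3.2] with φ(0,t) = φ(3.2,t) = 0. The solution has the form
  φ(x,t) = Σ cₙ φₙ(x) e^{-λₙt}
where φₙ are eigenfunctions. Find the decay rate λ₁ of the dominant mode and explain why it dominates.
Eigenvalues: λₙ = 1.59n²π²/3.2².
First three modes:
  n=1: λ₁ = 1.59π²/3.2² ≈ 1.532
  n=2: λ₂ = 6.36π²/3.2² ≈ 6.13 (4× faster decay)
  n=3: λ₃ = 14.31π²/3.2² ≈ 13.792 (9× faster decay)
As t → ∞, higher modes decay exponentially faster. The n=1 mode dominates: φ ~ c₁ sin(πx/3.2) e^{-λ₁t}.
Decay rate: λ₁ = 1.59π²/3.2² ≈ 1.532.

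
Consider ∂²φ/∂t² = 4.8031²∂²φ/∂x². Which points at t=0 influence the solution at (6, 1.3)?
Domain of dependence: [-0.24403, 12.24403]. Signals travel at speed 4.8031, so data within |x - 6| ≤ 4.8031·1.3 = 6.24403 can reach the point.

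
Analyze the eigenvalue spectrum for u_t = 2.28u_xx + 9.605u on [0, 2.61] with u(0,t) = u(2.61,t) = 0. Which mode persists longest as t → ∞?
Eigenvalues: λₙ = 2.28n²π²/2.61² - 9.605.
First three modes:
  n=1: λ₁ = 2.28π²/2.61² - 9.605 ≈ -6.302
  n=2: λ₂ = 9.12π²/2.61² - 9.605 ≈ 3.608
  n=3: λ₃ = 20.52π²/2.61² - 9.605 ≈ 20.125
Since 2.28π²/2.61² ≈ 3.303 < 9.605, λ₁ < 0.
The n=1 mode grows fastest (−λₙ is largest for n=1) → dominates.
Asymptotic: u ~ c₁ sin(πx/2.61) e^{6.302t} (exponential growth at rate −λ₁ ≈ 6.302).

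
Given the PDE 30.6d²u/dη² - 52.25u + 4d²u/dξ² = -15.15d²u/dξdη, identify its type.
Rewriting in standard form: 4d²u/dξ² + 15.15d²u/dξdη + 30.6d²u/dη² - 52.25u = 0. The second-order coefficients are A = 4, B = 15.15, C = 30.6. Since B² - 4AC = -260.0775 < 0, this is an elliptic PDE.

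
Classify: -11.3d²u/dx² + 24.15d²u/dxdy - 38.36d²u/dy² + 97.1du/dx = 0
Elliptic (discriminant = -1150.6495).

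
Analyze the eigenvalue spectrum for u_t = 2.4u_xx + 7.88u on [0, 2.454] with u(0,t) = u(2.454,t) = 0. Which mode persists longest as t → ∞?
Eigenvalues: λₙ = 2.4n²π²/2.454² - 7.88.
First three modes:
  n=1: λ₁ = 2.4π²/2.454² - 7.88 ≈ -3.947
  n=2: λ₂ = 9.6π²/2.454² - 7.88 ≈ 7.853
  n=3: λ₃ = 21.6π²/2.454² - 7.88 ≈ 27.52
Since 2.4π²/2.454² ≈ 3.933 < 7.88, λ₁ < 0.
The n=1 mode grows fastest (−λₙ is largest for n=1) → dominates.
Asymptotic: u ~ c₁ sin(πx/2.454) e^{3.947t} (exponential growth at rate −λ₁ ≈ 3.947).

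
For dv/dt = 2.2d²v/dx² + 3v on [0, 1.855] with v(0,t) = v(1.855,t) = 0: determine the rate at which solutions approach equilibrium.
Eigenvalues: λₙ = 2.2n²π²/1.855² - 3.
First three modes:
  n=1: λ₁ = 2.2π²/1.855² - 3 ≈ 3.31
  n=2: λ₂ = 8.8π²/1.855² - 3 ≈ 22.24
  n=3: λ₃ = 19.8π²/1.855² - 3 ≈ 53.791
Since 2.2π²/1.855² ≈ 6.31 > 3, all λₙ > 0.
The n=1 mode decays slowest → dominates as t → ∞.
Asymptotic: v ~ c₁ sin(πx/1.855) e^{-λ₁t} with decay rate λ₁ ≈ 3.31.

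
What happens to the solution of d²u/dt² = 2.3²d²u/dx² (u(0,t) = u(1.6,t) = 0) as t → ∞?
u oscillates (no decay). Energy is conserved; the solution oscillates indefinitely as standing waves.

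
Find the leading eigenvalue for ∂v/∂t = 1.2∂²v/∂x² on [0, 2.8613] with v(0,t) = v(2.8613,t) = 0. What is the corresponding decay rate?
Eigenvalues: λₙ = 1.2n²π²/2.8613².
First three modes:
  n=1: λ₁ = 1.2π²/2.8613² ≈ 1.447
  n=2: λ₂ = 4.8π²/2.8613² ≈ 5.786 (4× faster decay)
  n=3: λ₃ = 10.8π²/2.8613² ≈ 13.02 (9× faster decay)
As t → ∞, higher modes decay exponentially faster. The n=1 mode dominates: v ~ c₁ sin(πx/2.8613) e^{-λ₁t}.
Decay rate: λ₁ = 1.2π²/2.8613² ≈ 1.447.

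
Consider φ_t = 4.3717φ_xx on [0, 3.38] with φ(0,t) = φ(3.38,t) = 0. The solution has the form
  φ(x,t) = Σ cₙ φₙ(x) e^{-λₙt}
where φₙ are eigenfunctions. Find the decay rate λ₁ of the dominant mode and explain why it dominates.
Eigenvalues: λₙ = 4.3717n²π²/3.38².
First three modes:
  n=1: λ₁ = 4.3717π²/3.38² ≈ 3.777
  n=2: λ₂ = 17.4868π²/3.38² ≈ 15.107 (4× faster decay)
  n=3: λ₃ = 39.3453π²/3.38² ≈ 33.991 (9× faster decay)
As t → ∞, higher modes decay exponentially faster. The n=1 mode dominates: φ ~ c₁ sin(πx/3.38) e^{-λ₁t}.
Decay rate: λ₁ = 4.3717π²/3.38² ≈ 3.777.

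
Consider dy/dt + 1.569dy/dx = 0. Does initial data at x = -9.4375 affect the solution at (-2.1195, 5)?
No. Only data at x = -9.9645 affects (-2.1195, 5). Advection has one-way propagation along characteristics.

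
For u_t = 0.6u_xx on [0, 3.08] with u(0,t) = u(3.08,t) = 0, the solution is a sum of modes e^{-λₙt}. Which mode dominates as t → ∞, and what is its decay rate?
Eigenvalues: λₙ = 0.6n²π²/3.08².
First three modes:
  n=1: λ₁ = 0.6π²/3.08² ≈ 0.624
  n=2: λ₂ = 2.4π²/3.08² ≈ 2.497 (4× faster decay)
  n=3: λ₃ = 5.4π²/3.08² ≈ 5.618 (9× faster decay)
As t → ∞, higher modes decay exponentially faster. The n=1 mode dominates: u ~ c₁ sin(πx/3.08) e^{-λ₁t}.
Decay rate: λ₁ = 0.6π²/3.08² ≈ 0.624.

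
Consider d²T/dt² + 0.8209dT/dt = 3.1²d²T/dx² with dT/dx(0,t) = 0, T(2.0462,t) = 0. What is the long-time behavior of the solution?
As t → ∞, T → 0. Damping (γ=0.8209) dissipates energy; oscillations decay exponentially.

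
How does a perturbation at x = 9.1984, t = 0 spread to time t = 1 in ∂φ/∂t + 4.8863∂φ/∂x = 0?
At x = 14.0847. The characteristic carries data from (9.1984, 0) to (14.0847, 1).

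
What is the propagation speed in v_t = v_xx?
Infinite. The heat equation is parabolic, not hyperbolic, so disturbances propagate instantly.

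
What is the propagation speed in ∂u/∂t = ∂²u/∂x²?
Infinite. The heat equation is parabolic, not hyperbolic, so disturbances propagate instantly.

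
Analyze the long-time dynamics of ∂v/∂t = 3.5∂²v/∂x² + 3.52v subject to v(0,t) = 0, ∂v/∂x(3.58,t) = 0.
Long-time behavior: v grows unboundedly. Reaction dominates diffusion (r=3.52 > κπ²/(4L²)≈0.67); solution grows exponentially.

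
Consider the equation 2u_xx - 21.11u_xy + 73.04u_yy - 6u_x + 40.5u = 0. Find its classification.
Elliptic. (A = 2, B = -21.11, C = 73.04 gives B² - 4AC = -138.6879.)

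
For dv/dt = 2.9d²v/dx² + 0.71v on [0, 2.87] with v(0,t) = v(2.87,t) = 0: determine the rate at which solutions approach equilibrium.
Eigenvalues: λₙ = 2.9n²π²/2.87² - 0.71.
First three modes:
  n=1: λ₁ = 2.9π²/2.87² - 0.71 ≈ 2.765
  n=2: λ₂ = 11.6π²/2.87² - 0.71 ≈ 13.189
  n=3: λ₃ = 26.1π²/2.87² - 0.71 ≈ 30.563
Since 2.9π²/2.87² ≈ 3.475 > 0.71, all λₙ > 0.
The n=1 mode decays slowest → dominates as t → ∞.
Asymptotic: v ~ c₁ sin(πx/2.87) e^{-λ₁t} with decay rate λ₁ ≈ 2.765.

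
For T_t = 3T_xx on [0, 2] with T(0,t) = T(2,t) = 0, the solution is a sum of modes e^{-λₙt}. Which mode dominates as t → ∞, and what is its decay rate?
Eigenvalues: λₙ = 3n²π²/2².
First three modes:
  n=1: λ₁ = 3π²/2² ≈ 7.402
  n=2: λ₂ = 12π²/2² ≈ 29.609 (4× faster decay)
  n=3: λ₃ = 27π²/2² ≈ 66.62 (9× faster decay)
As t → ∞, higher modes decay exponentially faster. The n=1 mode dominates: T ~ c₁ sin(πx/2) e^{-λ₁t}.
Decay rate: λ₁ = 3π²/2² ≈ 7.402.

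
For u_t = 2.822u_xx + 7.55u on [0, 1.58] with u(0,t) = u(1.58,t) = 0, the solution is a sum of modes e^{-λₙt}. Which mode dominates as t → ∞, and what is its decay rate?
Eigenvalues: λₙ = 2.822n²π²/1.58² - 7.55.
First three modes:
  n=1: λ₁ = 2.822π²/1.58² - 7.55 ≈ 3.607
  n=2: λ₂ = 11.288π²/1.58² - 7.55 ≈ 37.078
  n=3: λ₃ = 25.398π²/1.58² - 7.55 ≈ 92.862
Since 2.822π²/1.58² ≈ 11.157 > 7.55, all λₙ > 0.
The n=1 mode decays slowest → dominates as t → ∞.
Asymptotic: u ~ c₁ sin(πx/1.58) e^{-λ₁t} with decay rate λ₁ ≈ 3.607.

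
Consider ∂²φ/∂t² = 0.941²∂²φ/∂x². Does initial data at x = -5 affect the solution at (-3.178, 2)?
Yes. The domain of dependence is [-5.06, -1.296], and -5 ∈ [-5.06, -1.296].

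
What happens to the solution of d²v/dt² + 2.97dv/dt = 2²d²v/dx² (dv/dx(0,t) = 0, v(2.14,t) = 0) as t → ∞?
v → 0. Damping (γ=2.97) dissipates energy; oscillations decay exponentially.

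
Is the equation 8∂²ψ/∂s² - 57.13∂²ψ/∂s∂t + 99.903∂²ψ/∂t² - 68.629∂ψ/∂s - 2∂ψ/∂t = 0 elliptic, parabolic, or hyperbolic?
Computing B² - 4AC with A = 8, B = -57.13, C = 99.903: discriminant = 66.9409 (positive). Answer: hyperbolic.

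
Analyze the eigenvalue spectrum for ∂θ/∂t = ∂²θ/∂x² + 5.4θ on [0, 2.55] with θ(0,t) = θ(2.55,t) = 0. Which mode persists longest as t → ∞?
Eigenvalues: λₙ = n²π²/2.55² - 5.4.
First three modes:
  n=1: λ₁ = π²/2.55² - 5.4 ≈ -3.882
  n=2: λ₂ = 4π²/2.55² - 5.4 ≈ 0.671
  n=3: λ₃ = 9π²/2.55² - 5.4 ≈ 8.26
Since π²/2.55² ≈ 1.518 < 5.4, λ₁ < 0.
The n=1 mode grows fastest (−λₙ is largest for n=1) → dominates.
Asymptotic: θ ~ c₁ sin(πx/2.55) e^{3.882t} (exponential growth at rate −λ₁ ≈ 3.882).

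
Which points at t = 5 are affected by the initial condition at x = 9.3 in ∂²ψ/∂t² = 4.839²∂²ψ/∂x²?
Domain of influence: [-14.895, 33.495]. Data at x = 9.3 spreads outward at speed 4.839.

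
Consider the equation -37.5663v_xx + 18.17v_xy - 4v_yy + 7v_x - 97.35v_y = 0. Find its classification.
Elliptic. (A = -37.5663, B = 18.17, C = -4 gives B² - 4AC = -270.9119.)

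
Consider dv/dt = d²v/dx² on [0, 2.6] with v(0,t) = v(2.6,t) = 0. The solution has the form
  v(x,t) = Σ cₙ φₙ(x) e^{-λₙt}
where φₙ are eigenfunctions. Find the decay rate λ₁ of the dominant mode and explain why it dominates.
Eigenvalues: λₙ = n²π²/2.6².
First three modes:
  n=1: λ₁ = π²/2.6² ≈ 1.46
  n=2: λ₂ = 4π²/2.6² ≈ 5.84 (4× faster decay)
  n=3: λ₃ = 9π²/2.6² ≈ 13.14 (9× faster decay)
As t → ∞, higher modes decay exponentially faster. The n=1 mode dominates: v ~ c₁ sin(πx/2.6) e^{-λ₁t}.
Decay rate: λ₁ = π²/2.6² ≈ 1.46.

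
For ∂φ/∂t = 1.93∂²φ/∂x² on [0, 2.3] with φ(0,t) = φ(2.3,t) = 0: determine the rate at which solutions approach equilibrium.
Eigenvalues: λₙ = 1.93n²π²/2.3².
First three modes:
  n=1: λ₁ = 1.93π²/2.3² ≈ 3.601
  n=2: λ₂ = 7.72π²/2.3² ≈ 14.403 (4× faster decay)
  n=3: λ₃ = 17.37π²/2.3² ≈ 32.407 (9× faster decay)
As t → ∞, higher modes decay exponentially faster. The n=1 mode dominates: φ ~ c₁ sin(πx/2.3) e^{-λ₁t}.
Decay rate: λ₁ = 1.93π²/2.3² ≈ 3.601.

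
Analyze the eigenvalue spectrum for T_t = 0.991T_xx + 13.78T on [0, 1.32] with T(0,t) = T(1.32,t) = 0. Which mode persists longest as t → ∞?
Eigenvalues: λₙ = 0.991n²π²/1.32² - 13.78.
First three modes:
  n=1: λ₁ = 0.991π²/1.32² - 13.78 ≈ -8.167
  n=2: λ₂ = 3.964π²/1.32² - 13.78 ≈ 8.674
  n=3: λ₃ = 8.919π²/1.32² - 13.78 ≈ 36.741
Since 0.991π²/1.32² ≈ 5.613 < 13.78, λ₁ < 0.
The n=1 mode grows fastest (−λₙ is largest for n=1) → dominates.
Asymptotic: T ~ c₁ sin(πx/1.32) e^{8.167t} (exponential growth at rate −λ₁ ≈ 8.167).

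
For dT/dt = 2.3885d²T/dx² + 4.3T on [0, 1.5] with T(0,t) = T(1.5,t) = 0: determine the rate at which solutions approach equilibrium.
Eigenvalues: λₙ = 2.3885n²π²/1.5² - 4.3.
First three modes:
  n=1: λ₁ = 2.3885π²/1.5² - 4.3 ≈ 6.177
  n=2: λ₂ = 9.554π²/1.5² - 4.3 ≈ 37.609
  n=3: λ₃ = 21.4965π²/1.5² - 4.3 ≈ 89.994
Since 2.3885π²/1.5² ≈ 10.477 > 4.3, all λₙ > 0.
The n=1 mode decays slowest → dominates as t → ∞.
Asymptotic: T ~ c₁ sin(πx/1.5) e^{-λ₁t} with decay rate λ₁ ≈ 6.177.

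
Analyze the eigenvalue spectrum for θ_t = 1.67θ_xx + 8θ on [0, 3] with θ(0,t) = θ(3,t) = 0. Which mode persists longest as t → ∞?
Eigenvalues: λₙ = 1.67n²π²/3² - 8.
First three modes:
  n=1: λ₁ = 1.67π²/3² - 8 ≈ -6.169
  n=2: λ₂ = 6.68π²/3² - 8 ≈ -0.675
  n=3: λ₃ = 15.03π²/3² - 8 ≈ 8.482
Since 1.67π²/3² ≈ 1.831 < 8, λ₁ < 0.
The n=1 mode grows fastest (−λₙ is largest for n=1) → dominates.
Asymptotic: θ ~ c₁ sin(πx/3) e^{6.169t} (exponential growth at rate −λ₁ ≈ 6.169).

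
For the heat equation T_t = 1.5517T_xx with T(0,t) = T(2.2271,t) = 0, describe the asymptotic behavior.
T → 0. Heat diffuses out through both boundaries.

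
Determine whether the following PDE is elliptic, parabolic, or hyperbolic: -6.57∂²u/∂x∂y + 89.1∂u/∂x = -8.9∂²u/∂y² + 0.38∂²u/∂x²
Rewriting in standard form: -0.38∂²u/∂x² - 6.57∂²u/∂x∂y + 8.9∂²u/∂y² + 89.1∂u/∂x = 0. Coefficients: A = -0.38, B = -6.57, C = 8.9. B² - 4AC = 56.6929, which is positive, so the equation is hyperbolic.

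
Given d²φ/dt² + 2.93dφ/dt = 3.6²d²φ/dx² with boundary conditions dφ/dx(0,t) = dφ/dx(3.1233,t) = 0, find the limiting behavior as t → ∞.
φ → constant (steady state). Damping (γ=2.93) dissipates the nonconstant modes; with Neumann BCs the spatial average obeys M''+γM'=0 and tends to a finite limit.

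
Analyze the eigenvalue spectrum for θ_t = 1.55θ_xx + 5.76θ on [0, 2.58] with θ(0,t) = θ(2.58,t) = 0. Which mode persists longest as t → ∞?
Eigenvalues: λₙ = 1.55n²π²/2.58² - 5.76.
First three modes:
  n=1: λ₁ = 1.55π²/2.58² - 5.76 ≈ -3.462
  n=2: λ₂ = 6.2π²/2.58² - 5.76 ≈ 3.433
  n=3: λ₃ = 13.95π²/2.58² - 5.76 ≈ 14.924
Since 1.55π²/2.58² ≈ 2.298 < 5.76, λ₁ < 0.
The n=1 mode grows fastest (−λₙ is largest for n=1) → dominates.
Asymptotic: θ ~ c₁ sin(πx/2.58) e^{3.462t} (exponential growth at rate −λ₁ ≈ 3.462).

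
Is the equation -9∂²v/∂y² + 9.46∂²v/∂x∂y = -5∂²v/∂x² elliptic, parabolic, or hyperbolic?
Rewriting in standard form: 5∂²v/∂x² + 9.46∂²v/∂x∂y - 9∂²v/∂y² = 0. Computing B² - 4AC with A = 5, B = 9.46, C = -9: discriminant = 269.4916 (positive). Answer: hyperbolic.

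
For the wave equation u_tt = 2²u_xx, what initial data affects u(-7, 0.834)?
Domain of dependence: [-8.668, -5.332]. Signals travel at speed 2, so data within |x - -7| ≤ 2·0.834 = 1.668 can reach the point.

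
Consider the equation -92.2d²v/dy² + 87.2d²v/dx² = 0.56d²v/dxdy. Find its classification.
Rewriting in standard form: 87.2d²v/dx² - 0.56d²v/dxdy - 92.2d²v/dy² = 0. Hyperbolic. (A = 87.2, B = -0.56, C = -92.2 gives B² - 4AC = 32159.6736.)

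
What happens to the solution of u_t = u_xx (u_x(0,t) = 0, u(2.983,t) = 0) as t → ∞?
u → 0. Heat escapes through the Dirichlet boundary.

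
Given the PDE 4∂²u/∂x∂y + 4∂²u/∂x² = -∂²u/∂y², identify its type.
Rewriting in standard form: 4∂²u/∂x² + 4∂²u/∂x∂y + ∂²u/∂y² = 0. The second-order coefficients are A = 4, B = 4, C = 1. Since B² - 4AC = 0 = 0, this is a parabolic PDE.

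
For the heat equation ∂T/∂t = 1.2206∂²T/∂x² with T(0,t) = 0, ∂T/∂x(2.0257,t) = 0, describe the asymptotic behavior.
T → 0. Heat escapes through the Dirichlet boundary.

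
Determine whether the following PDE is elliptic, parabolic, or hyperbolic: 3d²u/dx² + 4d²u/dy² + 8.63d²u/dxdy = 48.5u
Rewriting in standard form: 3d²u/dx² + 8.63d²u/dxdy + 4d²u/dy² - 48.5u = 0. Coefficients: A = 3, B = 8.63, C = 4. B² - 4AC = 26.4769, which is positive, so the equation is hyperbolic.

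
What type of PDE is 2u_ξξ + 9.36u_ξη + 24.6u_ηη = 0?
With A = 2, B = 9.36, C = 24.6, the discriminant is -109.1904. This is an elliptic PDE.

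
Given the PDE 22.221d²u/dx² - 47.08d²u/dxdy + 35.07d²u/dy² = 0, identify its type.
The second-order coefficients are A = 22.221, B = -47.08, C = 35.07. Since B² - 4AC = -900.63548 < 0, this is an elliptic PDE.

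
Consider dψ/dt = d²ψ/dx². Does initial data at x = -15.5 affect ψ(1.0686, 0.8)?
Yes, for any finite x. The heat equation has infinite propagation speed, so all initial data affects all points at any t > 0.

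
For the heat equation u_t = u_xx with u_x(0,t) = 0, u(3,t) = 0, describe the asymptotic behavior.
u → 0. Heat escapes through the Dirichlet boundary.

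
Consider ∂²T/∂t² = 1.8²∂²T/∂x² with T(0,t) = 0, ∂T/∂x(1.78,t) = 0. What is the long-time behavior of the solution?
As t → ∞, T oscillates (no decay). Energy is conserved; the solution oscillates indefinitely as standing waves.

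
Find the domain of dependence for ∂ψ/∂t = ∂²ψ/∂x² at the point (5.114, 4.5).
The entire real line. The heat equation has infinite propagation speed: any initial disturbance instantly affects all points (though exponentially small far away).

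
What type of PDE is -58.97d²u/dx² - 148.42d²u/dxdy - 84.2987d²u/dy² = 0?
With A = -58.97, B = -148.42, C = -84.2987, the discriminant is 2144.119044. This is a hyperbolic PDE.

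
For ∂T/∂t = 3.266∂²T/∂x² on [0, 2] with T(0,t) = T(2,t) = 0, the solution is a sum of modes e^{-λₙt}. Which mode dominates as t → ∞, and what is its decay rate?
Eigenvalues: λₙ = 3.266n²π²/2².
First three modes:
  n=1: λ₁ = 3.266π²/2² ≈ 8.059
  n=2: λ₂ = 13.064π²/2² ≈ 32.234 (4× faster decay)
  n=3: λ₃ = 29.394π²/2² ≈ 72.527 (9× faster decay)
As t → ∞, higher modes decay exponentially faster. The n=1 mode dominates: T ~ c₁ sin(πx/2) e^{-λ₁t}.
Decay rate: λ₁ = 3.266π²/2² ≈ 8.059.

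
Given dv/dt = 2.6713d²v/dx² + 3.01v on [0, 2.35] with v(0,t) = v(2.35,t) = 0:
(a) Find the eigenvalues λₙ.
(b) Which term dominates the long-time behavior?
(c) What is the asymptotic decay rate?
Eigenvalues: λₙ = 2.6713n²π²/2.35² - 3.01.
First three modes:
  n=1: λ₁ = 2.6713π²/2.35² - 3.01 ≈ 1.764
  n=2: λ₂ = 10.6852π²/2.35² - 3.01 ≈ 16.086
  n=3: λ₃ = 24.0417π²/2.35² - 3.01 ≈ 39.956
Since 2.6713π²/2.35² ≈ 4.774 > 3.01, all λₙ > 0.
The n=1 mode decays slowest → dominates as t → ∞.
Asymptotic: v ~ c₁ sin(πx/2.35) e^{-λ₁t} with decay rate λ₁ ≈ 1.764.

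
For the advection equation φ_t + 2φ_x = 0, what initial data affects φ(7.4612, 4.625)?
A single point: x = -1.7888. The characteristic through (7.4612, 4.625) is x - 2t = const, so x = 7.4612 - 2·4.625 = -1.7888.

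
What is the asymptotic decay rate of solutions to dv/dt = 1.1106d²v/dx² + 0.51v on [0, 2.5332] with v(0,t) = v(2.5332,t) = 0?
Eigenvalues: λₙ = 1.1106n²π²/2.5332² - 0.51.
First three modes:
  n=1: λ₁ = 1.1106π²/2.5332² - 0.51 ≈ 1.198
  n=2: λ₂ = 4.4424π²/2.5332² - 0.51 ≈ 6.322
  n=3: λ₃ = 9.9954π²/2.5332² - 0.51 ≈ 14.863
Since 1.1106π²/2.5332² ≈ 1.708 > 0.51, all λₙ > 0.
The n=1 mode decays slowest → dominates as t → ∞.
Asymptotic: v ~ c₁ sin(πx/2.5332) e^{-λ₁t} with decay rate λ₁ ≈ 1.198.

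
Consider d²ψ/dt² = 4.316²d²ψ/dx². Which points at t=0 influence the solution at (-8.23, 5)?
Domain of dependence: [-29.81, 13.35]. Signals travel at speed 4.316, so data within |x - -8.23| ≤ 4.316·5 = 21.58 can reach the point.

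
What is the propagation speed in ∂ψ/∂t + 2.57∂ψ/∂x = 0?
Speed = 2.57. Information travels along x - 2.57t = const (rightward).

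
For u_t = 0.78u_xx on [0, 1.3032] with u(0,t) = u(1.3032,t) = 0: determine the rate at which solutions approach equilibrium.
Eigenvalues: λₙ = 0.78n²π²/1.3032².
First three modes:
  n=1: λ₁ = 0.78π²/1.3032² ≈ 4.533
  n=2: λ₂ = 3.12π²/1.3032² ≈ 18.131 (4× faster decay)
  n=3: λ₃ = 7.02π²/1.3032² ≈ 40.796 (9× faster decay)
As t → ∞, higher modes decay exponentially faster. The n=1 mode dominates: u ~ c₁ sin(πx/1.3032) e^{-λ₁t}.
Decay rate: λ₁ = 0.78π²/1.3032² ≈ 4.533.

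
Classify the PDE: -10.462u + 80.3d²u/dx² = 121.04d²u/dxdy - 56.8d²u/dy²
Rewriting in standard form: 80.3d²u/dx² - 121.04d²u/dxdy + 56.8d²u/dy² - 10.462u = 0. A = 80.3, B = -121.04, C = 56.8. Discriminant B² - 4AC = -3593.4784. Since -3593.4784 < 0, elliptic.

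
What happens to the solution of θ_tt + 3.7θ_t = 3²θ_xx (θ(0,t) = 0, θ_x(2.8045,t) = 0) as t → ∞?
θ → 0. Damping (γ=3.7) dissipates energy; oscillations decay exponentially.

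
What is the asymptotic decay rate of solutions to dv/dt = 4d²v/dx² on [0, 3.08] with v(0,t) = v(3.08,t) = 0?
Eigenvalues: λₙ = 4n²π²/3.08².
First three modes:
  n=1: λ₁ = 4π²/3.08² ≈ 4.162
  n=2: λ₂ = 16π²/3.08² ≈ 16.646 (4× faster decay)
  n=3: λ₃ = 36π²/3.08² ≈ 37.454 (9× faster decay)
As t → ∞, higher modes decay exponentially faster. The n=1 mode dominates: v ~ c₁ sin(πx/3.08) e^{-λ₁t}.
Decay rate: λ₁ = 4π²/3.08² ≈ 4.162.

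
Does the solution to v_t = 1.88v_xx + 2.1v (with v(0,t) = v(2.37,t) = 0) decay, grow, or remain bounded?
v → 0. Diffusion dominates reaction (r=2.1 < κπ²/L²≈3.3); solution decays.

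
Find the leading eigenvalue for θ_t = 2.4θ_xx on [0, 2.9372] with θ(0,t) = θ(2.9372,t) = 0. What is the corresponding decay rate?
Eigenvalues: λₙ = 2.4n²π²/2.9372².
First three modes:
  n=1: λ₁ = 2.4π²/2.9372² ≈ 2.746
  n=2: λ₂ = 9.6π²/2.9372² ≈ 10.983 (4× faster decay)
  n=3: λ₃ = 21.6π²/2.9372² ≈ 24.711 (9× faster decay)
As t → ∞, higher modes decay exponentially faster. The n=1 mode dominates: θ ~ c₁ sin(πx/2.9372) e^{-λ₁t}.
Decay rate: λ₁ = 2.4π²/2.9372² ≈ 2.746.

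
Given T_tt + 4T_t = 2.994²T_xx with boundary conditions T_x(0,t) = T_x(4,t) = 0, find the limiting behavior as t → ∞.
T → constant (steady state). Damping (γ=4) dissipates the nonconstant modes; with Neumann BCs the spatial average obeys M''+γM'=0 and tends to a finite limit.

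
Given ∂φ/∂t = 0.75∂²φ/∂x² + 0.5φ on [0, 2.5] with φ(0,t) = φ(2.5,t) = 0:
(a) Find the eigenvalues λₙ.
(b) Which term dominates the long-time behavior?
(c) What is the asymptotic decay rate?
Eigenvalues: λₙ = 0.75n²π²/2.5² - 0.5.
First three modes:
  n=1: λ₁ = 0.75π²/2.5² - 0.5 ≈ 0.684
  n=2: λ₂ = 3π²/2.5² - 0.5 ≈ 4.237
  n=3: λ₃ = 6.75π²/2.5² - 0.5 ≈ 10.159
Since 0.75π²/2.5² ≈ 1.184 > 0.5, all λₙ > 0.
The n=1 mode decays slowest → dominates as t → ∞.
Asymptotic: φ ~ c₁ sin(πx/2.5) e^{-λ₁t} with decay rate λ₁ ≈ 0.684.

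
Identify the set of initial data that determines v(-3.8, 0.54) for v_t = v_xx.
The entire real line. The heat equation has infinite propagation speed: any initial disturbance instantly affects all points (though exponentially small far away).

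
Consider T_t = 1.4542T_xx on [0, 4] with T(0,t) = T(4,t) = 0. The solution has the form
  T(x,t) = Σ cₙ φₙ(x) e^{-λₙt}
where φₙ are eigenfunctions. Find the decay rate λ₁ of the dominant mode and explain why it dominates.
Eigenvalues: λₙ = 1.4542n²π²/4².
First three modes:
  n=1: λ₁ = 1.4542π²/4² ≈ 0.897
  n=2: λ₂ = 5.8168π²/4² ≈ 3.588 (4× faster decay)
  n=3: λ₃ = 13.0878π²/4² ≈ 8.073 (9× faster decay)
As t → ∞, higher modes decay exponentially faster. The n=1 mode dominates: T ~ c₁ sin(πx/4) e^{-λ₁t}.
Decay rate: λ₁ = 1.4542π²/4² ≈ 0.897.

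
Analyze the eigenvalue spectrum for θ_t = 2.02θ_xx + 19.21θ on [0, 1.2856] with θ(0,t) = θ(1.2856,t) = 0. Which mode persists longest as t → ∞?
Eigenvalues: λₙ = 2.02n²π²/1.2856² - 19.21.
First three modes:
  n=1: λ₁ = 2.02π²/1.2856² - 19.21 ≈ -7.147
  n=2: λ₂ = 8.08π²/1.2856² - 19.21 ≈ 29.04
  n=3: λ₃ = 18.18π²/1.2856² - 19.21 ≈ 89.353
Since 2.02π²/1.2856² ≈ 12.063 < 19.21, λ₁ < 0.
The n=1 mode grows fastest (−λₙ is largest for n=1) → dominates.
Asymptotic: θ ~ c₁ sin(πx/1.2856) e^{7.147t} (exponential growth at rate −λ₁ ≈ 7.147).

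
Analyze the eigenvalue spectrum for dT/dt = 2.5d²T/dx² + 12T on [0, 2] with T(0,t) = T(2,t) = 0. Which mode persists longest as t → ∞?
Eigenvalues: λₙ = 2.5n²π²/2² - 12.
First three modes:
  n=1: λ₁ = 2.5π²/2² - 12 ≈ -5.831
  n=2: λ₂ = 10π²/2² - 12 ≈ 12.674
  n=3: λ₃ = 22.5π²/2² - 12 ≈ 43.517
Since 2.5π²/2² ≈ 6.169 < 12, λ₁ < 0.
The n=1 mode grows fastest (−λₙ is largest for n=1) → dominates.
Asymptotic: T ~ c₁ sin(πx/2) e^{5.831t} (exponential growth at rate −λ₁ ≈ 5.831).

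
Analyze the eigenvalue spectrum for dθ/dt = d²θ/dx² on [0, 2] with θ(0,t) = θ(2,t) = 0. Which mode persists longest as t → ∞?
Eigenvalues: λₙ = n²π²/2².
First three modes:
  n=1: λ₁ = π²/2² ≈ 2.467
  n=2: λ₂ = 4π²/2² ≈ 9.87 (4× faster decay)
  n=3: λ₃ = 9π²/2² ≈ 22.207 (9× faster decay)
As t → ∞, higher modes decay exponentially faster. The n=1 mode dominates: θ ~ c₁ sin(πx/2) e^{-λ₁t}.
Decay rate: λ₁ = π²/2² ≈ 2.467.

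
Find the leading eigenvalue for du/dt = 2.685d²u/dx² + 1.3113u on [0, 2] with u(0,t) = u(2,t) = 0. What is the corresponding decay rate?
Eigenvalues: λₙ = 2.685n²π²/2² - 1.3113.
First three modes:
  n=1: λ₁ = 2.685π²/2² - 1.3113 ≈ 5.314
  n=2: λ₂ = 10.74π²/2² - 1.3113 ≈ 25.189
  n=3: λ₃ = 24.165π²/2² - 1.3113 ≈ 58.313
Since 2.685π²/2² ≈ 6.625 > 1.3113, all λₙ > 0.
The n=1 mode decays slowest → dominates as t → ∞.
Asymptotic: u ~ c₁ sin(πx/2) e^{-λ₁t} with decay rate λ₁ ≈ 5.314.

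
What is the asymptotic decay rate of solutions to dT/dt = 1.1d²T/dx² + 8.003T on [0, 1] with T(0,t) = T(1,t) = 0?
Eigenvalues: λₙ = 1.1n²π²/1² - 8.003.
First three modes:
  n=1: λ₁ = 1.1π² - 8.003 ≈ 2.854
  n=2: λ₂ = 4.4π² - 8.003 ≈ 35.423
  n=3: λ₃ = 9.9π² - 8.003 ≈ 89.706
Since 1.1π² ≈ 10.857 > 8.003, all λₙ > 0.
The n=1 mode decays slowest → dominates as t → ∞.
Asymptotic: T ~ c₁ sin(πx/1) e^{-λ₁t} with decay rate λ₁ ≈ 2.854.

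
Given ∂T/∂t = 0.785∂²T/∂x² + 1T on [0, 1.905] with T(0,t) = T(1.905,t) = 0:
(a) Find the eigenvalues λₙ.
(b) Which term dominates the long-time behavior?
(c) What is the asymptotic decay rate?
Eigenvalues: λₙ = 0.785n²π²/1.905² - 1.
First three modes:
  n=1: λ₁ = 0.785π²/1.905² - 1 ≈ 1.135
  n=2: λ₂ = 3.14π²/1.905² - 1 ≈ 7.54
  n=3: λ₃ = 7.065π²/1.905² - 1 ≈ 18.214
Since 0.785π²/1.905² ≈ 2.135 > 1, all λₙ > 0.
The n=1 mode decays slowest → dominates as t → ∞.
Asymptotic: T ~ c₁ sin(πx/1.905) e^{-λ₁t} with decay rate λ₁ ≈ 1.135.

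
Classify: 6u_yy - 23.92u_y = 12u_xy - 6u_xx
Rewriting in standard form: 6u_xx - 12u_xy + 6u_yy - 23.92u_y = 0. Parabolic (discriminant = 0).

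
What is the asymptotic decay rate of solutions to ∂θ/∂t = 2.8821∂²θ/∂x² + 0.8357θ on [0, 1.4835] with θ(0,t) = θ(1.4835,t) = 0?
Eigenvalues: λₙ = 2.8821n²π²/1.4835² - 0.8357.
First three modes:
  n=1: λ₁ = 2.8821π²/1.4835² - 0.8357 ≈ 12.089
  n=2: λ₂ = 11.5284π²/1.4835² - 0.8357 ≈ 50.865
  n=3: λ₃ = 25.9389π²/1.4835² - 0.8357 ≈ 115.49
Since 2.8821π²/1.4835² ≈ 12.925 > 0.8357, all λₙ > 0.
The n=1 mode decays slowest → dominates as t → ∞.
Asymptotic: θ ~ c₁ sin(πx/1.4835) e^{-λ₁t} with decay rate λ₁ ≈ 12.089.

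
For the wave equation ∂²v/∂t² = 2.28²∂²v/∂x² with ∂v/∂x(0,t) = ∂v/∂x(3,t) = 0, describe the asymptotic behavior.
v oscillates about a mean that drifts linearly in t (generically unbounded; no decay). There is no damping, so the nonconstant modes persist as standing waves (energy conserved, no decay). But with Neumann conditions at both ends the constant mode has eigenvalue 0: the spatial mean M(t) of v satisfies M'' = 0, so M(t) = M(0) + M'(0)·t. Unless the initial velocity has zero mean (∫v_t(x,0)dx = 0), the solution grows linearly in t (unbounded, though not exponentially); if it does have zero mean, the solution stays bounded and simply oscillates.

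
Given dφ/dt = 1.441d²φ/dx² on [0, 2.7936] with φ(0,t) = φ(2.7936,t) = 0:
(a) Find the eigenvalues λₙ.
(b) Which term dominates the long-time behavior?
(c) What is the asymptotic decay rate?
Eigenvalues: λₙ = 1.441n²π²/2.7936².
First three modes:
  n=1: λ₁ = 1.441π²/2.7936² ≈ 1.822
  n=2: λ₂ = 5.764π²/2.7936² ≈ 7.289 (4× faster decay)
  n=3: λ₃ = 12.969π²/2.7936² ≈ 16.401 (9× faster decay)
As t → ∞, higher modes decay exponentially faster. The n=1 mode dominates: φ ~ c₁ sin(πx/2.7936) e^{-λ₁t}.
Decay rate: λ₁ = 1.441π²/2.7936² ≈ 1.822.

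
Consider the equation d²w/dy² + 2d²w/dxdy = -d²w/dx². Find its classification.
Rewriting in standard form: d²w/dx² + 2d²w/dxdy + d²w/dy² = 0. Parabolic. (A = 1, B = 2, C = 1 gives B² - 4AC = 0.)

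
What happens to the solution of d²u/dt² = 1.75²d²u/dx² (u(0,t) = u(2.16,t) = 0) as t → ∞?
u oscillates (no decay). Energy is conserved; the solution oscillates indefinitely as standing waves.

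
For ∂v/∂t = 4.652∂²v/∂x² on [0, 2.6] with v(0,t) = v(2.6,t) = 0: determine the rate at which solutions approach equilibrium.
Eigenvalues: λₙ = 4.652n²π²/2.6².
First three modes:
  n=1: λ₁ = 4.652π²/2.6² ≈ 6.792
  n=2: λ₂ = 18.608π²/2.6² ≈ 27.168 (4× faster decay)
  n=3: λ₃ = 41.868π²/2.6² ≈ 61.127 (9× faster decay)
As t → ∞, higher modes decay exponentially faster. The n=1 mode dominates: v ~ c₁ sin(πx/2.6) e^{-λ₁t}.
Decay rate: λ₁ = 4.652π²/2.6² ≈ 6.792.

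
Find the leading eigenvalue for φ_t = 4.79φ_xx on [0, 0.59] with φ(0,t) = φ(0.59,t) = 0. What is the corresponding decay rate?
Eigenvalues: λₙ = 4.79n²π²/0.59².
First three modes:
  n=1: λ₁ = 4.79π²/0.59² ≈ 135.81
  n=2: λ₂ = 19.16π²/0.59² ≈ 543.239 (4× faster decay)
  n=3: λ₃ = 43.11π²/0.59² ≈ 1222.289 (9× faster decay)
As t → ∞, higher modes decay exponentially faster. The n=1 mode dominates: φ ~ c₁ sin(πx/0.59) e^{-λ₁t}.
Decay rate: λ₁ = 4.79π²/0.59² ≈ 135.81.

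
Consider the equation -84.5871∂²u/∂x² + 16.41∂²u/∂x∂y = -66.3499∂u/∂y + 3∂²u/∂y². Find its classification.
Rewriting in standard form: -84.5871∂²u/∂x² + 16.41∂²u/∂x∂y - 3∂²u/∂y² + 66.3499∂u/∂y = 0. Elliptic. (A = -84.5871, B = 16.41, C = -3 gives B² - 4AC = -745.7571.)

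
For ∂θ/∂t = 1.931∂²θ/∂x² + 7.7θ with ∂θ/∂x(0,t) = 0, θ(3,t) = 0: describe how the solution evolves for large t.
θ grows unboundedly. Reaction dominates diffusion (r=7.7 > κπ²/(4L²)≈0.53); solution grows exponentially.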